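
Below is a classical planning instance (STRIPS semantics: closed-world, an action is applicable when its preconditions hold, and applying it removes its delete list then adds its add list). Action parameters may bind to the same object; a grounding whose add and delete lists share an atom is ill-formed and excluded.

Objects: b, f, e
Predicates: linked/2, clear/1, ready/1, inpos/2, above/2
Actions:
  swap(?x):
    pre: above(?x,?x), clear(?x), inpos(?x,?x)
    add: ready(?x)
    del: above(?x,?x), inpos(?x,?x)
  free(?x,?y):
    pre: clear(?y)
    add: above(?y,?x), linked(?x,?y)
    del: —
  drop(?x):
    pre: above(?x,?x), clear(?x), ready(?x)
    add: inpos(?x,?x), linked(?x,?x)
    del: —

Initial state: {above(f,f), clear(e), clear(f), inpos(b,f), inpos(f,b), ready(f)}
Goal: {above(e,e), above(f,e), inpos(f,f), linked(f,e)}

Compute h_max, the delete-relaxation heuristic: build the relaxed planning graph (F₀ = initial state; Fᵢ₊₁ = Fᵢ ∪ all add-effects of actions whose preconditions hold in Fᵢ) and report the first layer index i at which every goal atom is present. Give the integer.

1

F0 = init (6 atoms)
F1 = F0 ∪ {above(e,b), above(e,e), above(e,f), above(f,b), above(f,e), inpos(f,f), linked(b,e), linked(b,f), linked(e,e), linked(e,f), linked(f,e), linked(f,f)}  (18 atoms)
goal ⊆ F1  ⇒  h_max = 1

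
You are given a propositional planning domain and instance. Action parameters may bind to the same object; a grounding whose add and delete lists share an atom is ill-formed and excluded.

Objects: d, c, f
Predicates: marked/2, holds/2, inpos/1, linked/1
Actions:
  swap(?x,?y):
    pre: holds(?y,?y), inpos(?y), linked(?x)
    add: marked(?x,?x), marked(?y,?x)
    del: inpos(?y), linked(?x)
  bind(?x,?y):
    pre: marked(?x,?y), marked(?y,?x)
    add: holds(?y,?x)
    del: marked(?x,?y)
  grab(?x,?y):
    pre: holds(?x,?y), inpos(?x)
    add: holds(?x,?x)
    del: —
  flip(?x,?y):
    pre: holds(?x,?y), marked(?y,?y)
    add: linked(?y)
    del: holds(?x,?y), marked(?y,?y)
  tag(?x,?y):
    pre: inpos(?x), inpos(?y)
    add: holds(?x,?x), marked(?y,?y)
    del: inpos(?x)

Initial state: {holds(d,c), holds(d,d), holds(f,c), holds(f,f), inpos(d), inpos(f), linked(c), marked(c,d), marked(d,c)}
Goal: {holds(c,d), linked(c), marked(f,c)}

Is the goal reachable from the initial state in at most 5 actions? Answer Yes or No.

Yes

1. swap(c,f)  →  {holds(d,c), holds(d,d), holds(f,c), holds(f,f), inpos(d), marked(c,c), marked(c,d), marked(d,c), marked(f,c)}
2. bind(d,c)  →  {holds(c,d), holds(d,c), holds(d,d), holds(f,c), holds(f,f), inpos(d), marked(c,c), marked(c,d), marked(f,c)}
3. flip(d,c)  →  {holds(c,d), holds(d,d), holds(f,c), holds(f,f), inpos(d), linked(c), marked(c,d), marked(f,c)}
optimal plan length = 3; 3 ≤ 5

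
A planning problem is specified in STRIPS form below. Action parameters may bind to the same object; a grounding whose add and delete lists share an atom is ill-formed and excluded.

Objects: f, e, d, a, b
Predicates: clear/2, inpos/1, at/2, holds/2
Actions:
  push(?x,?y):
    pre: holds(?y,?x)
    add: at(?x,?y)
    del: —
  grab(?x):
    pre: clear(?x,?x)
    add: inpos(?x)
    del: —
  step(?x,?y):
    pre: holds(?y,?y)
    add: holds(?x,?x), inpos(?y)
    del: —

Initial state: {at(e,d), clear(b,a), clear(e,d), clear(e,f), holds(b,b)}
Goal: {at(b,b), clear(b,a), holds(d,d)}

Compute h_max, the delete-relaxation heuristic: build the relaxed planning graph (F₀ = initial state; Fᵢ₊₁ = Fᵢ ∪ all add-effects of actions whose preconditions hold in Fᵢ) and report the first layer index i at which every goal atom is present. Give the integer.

1

F0 = init (5 atoms)
F1 = F0 ∪ {at(b,b), holds(a,a), holds(d,d), holds(e,e), holds(f,f), inpos(b)}  (11 atoms)
goal ⊆ F1  ⇒  h_max = 1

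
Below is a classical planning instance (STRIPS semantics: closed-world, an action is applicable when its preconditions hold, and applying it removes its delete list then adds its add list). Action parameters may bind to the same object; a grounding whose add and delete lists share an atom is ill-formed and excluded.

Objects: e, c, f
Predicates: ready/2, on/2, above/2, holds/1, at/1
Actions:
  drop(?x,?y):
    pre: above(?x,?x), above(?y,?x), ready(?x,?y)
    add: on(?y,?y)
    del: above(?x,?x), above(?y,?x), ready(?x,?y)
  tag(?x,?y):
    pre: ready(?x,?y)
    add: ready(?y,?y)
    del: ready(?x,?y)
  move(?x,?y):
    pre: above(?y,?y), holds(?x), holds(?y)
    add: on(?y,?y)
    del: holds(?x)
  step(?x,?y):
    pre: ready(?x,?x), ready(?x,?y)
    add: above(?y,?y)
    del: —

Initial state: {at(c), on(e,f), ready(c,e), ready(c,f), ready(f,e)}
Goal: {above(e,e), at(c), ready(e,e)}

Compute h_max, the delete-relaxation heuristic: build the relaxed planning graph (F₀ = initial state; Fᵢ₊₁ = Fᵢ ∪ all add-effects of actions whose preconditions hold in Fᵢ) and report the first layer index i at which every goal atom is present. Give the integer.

2

F0 = init (5 atoms)
F1 = F0 ∪ {ready(e,e), ready(f,f)}  (7 atoms)
F2 = F1 ∪ {above(e,e), above(f,f)}  (9 atoms)
goal ⊆ F2  ⇒  h_max = 2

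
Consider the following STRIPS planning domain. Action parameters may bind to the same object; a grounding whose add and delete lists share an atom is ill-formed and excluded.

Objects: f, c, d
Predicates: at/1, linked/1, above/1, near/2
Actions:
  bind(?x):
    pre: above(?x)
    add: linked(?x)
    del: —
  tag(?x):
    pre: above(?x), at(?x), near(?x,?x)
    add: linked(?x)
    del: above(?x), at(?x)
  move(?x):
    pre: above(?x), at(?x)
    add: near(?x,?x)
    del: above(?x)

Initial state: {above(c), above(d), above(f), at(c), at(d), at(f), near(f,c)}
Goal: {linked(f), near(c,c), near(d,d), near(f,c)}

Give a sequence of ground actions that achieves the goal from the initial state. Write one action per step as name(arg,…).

bind(f); move(c); move(d)

1. bind(f)  →  {above(c), above(d), above(f), at(c), at(d), at(f), linked(f), near(f,c)}
2. move(c)  →  {above(d), above(f), at(c), at(d), at(f), linked(f), near(c,c), near(f,c)}
3. move(d)  →  {above(f), at(c), at(d), at(f), linked(f), near(c,c), near(d,d), near(f,c)}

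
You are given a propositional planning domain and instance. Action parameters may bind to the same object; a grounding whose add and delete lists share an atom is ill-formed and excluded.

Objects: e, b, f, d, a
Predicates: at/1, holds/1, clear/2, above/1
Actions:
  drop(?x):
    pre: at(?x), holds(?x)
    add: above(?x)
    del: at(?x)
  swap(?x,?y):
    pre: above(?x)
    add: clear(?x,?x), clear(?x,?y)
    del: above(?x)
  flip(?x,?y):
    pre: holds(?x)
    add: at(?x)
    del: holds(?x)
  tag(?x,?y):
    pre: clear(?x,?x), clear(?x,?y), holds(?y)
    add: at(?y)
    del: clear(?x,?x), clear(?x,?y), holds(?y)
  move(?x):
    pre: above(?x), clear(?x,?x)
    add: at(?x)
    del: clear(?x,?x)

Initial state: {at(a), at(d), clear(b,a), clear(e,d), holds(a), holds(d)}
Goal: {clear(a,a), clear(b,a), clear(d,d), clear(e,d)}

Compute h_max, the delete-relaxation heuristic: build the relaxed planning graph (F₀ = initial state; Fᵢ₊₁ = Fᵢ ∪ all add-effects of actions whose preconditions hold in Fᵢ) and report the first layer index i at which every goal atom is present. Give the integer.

F0 = init (6 atoms)
F1 = F0 ∪ {above(a), above(d)}  (8 atoms)
F2 = F1 ∪ {clear(a,a), clear(a,b), clear(a,d), clear(a,e), clear(a,f), clear(d,a), clear(d,b), clear(d,d), clear(d,e), clear(d,f)}  (18 atoms)
goal ⊆ F2  ⇒  h_max = 2

2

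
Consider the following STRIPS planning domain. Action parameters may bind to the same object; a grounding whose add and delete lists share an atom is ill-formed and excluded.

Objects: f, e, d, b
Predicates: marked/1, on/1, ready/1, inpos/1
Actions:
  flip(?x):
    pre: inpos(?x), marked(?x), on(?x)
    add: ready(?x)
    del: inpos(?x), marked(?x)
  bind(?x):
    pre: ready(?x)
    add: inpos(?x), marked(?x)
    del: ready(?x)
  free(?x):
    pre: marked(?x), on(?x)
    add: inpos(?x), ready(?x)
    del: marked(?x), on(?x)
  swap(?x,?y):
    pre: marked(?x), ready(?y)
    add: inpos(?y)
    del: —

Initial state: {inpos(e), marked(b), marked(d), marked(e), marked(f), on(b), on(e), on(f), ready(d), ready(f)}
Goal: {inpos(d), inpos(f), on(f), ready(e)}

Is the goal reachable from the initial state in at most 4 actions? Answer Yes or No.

Yes

1. flip(e)  →  {marked(b), marked(d), marked(f), on(b), on(e), on(f), ready(d), ready(e), ready(f)}
2. bind(f)  →  {inpos(f), marked(b), marked(d), marked(f), on(b), on(e), on(f), ready(d), ready(e)}
3. bind(d)  →  {inpos(d), inpos(f), marked(b), marked(d), marked(f), on(b), on(e), on(f), ready(e)}
optimal plan length = 3; 3 ≤ 4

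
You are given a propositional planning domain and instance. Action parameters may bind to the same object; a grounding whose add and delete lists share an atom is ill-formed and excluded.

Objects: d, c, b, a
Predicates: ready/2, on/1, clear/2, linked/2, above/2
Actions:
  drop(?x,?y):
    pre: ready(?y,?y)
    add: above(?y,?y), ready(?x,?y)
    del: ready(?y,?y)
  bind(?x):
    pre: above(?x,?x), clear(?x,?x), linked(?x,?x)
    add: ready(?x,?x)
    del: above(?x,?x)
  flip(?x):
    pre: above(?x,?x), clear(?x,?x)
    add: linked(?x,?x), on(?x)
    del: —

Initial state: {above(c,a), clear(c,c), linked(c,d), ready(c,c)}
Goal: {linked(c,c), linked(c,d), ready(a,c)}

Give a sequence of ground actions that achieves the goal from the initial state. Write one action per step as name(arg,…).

1. drop(a,c)  →  {above(c,a), above(c,c), clear(c,c), linked(c,d), ready(a,c)}
2. flip(c)  →  {above(c,a), above(c,c), clear(c,c), linked(c,c), linked(c,d), on(c), ready(a,c)}

drop(a,c); flip(c)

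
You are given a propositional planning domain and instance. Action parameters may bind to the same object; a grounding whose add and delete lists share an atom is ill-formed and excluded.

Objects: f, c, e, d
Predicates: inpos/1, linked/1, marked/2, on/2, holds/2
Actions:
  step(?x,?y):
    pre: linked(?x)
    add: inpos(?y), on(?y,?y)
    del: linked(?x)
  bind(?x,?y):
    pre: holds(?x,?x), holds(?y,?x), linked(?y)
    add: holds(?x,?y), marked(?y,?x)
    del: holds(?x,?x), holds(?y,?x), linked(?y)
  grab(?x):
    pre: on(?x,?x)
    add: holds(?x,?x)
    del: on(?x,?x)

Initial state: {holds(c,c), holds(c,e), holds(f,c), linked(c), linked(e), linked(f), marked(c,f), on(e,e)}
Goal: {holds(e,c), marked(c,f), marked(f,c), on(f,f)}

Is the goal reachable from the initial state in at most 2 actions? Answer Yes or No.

1. step(e,f)  →  {holds(c,c), holds(c,e), holds(f,c), inpos(f), linked(c), linked(f), marked(c,f), on(e,e), on(f,f)}
2. bind(c,f)  →  {holds(c,e), holds(c,f), inpos(f), linked(c), marked(c,f), marked(f,c), on(e,e), on(f,f)}
3. grab(e)  →  {holds(c,e), holds(c,f), holds(e,e), inpos(f), linked(c), marked(c,f), marked(f,c), on(f,f)}
4. bind(e,c)  →  {holds(c,f), holds(e,c), inpos(f), marked(c,e), marked(c,f), marked(f,c), on(f,f)}
optimal plan length = 4; 4 > 2

No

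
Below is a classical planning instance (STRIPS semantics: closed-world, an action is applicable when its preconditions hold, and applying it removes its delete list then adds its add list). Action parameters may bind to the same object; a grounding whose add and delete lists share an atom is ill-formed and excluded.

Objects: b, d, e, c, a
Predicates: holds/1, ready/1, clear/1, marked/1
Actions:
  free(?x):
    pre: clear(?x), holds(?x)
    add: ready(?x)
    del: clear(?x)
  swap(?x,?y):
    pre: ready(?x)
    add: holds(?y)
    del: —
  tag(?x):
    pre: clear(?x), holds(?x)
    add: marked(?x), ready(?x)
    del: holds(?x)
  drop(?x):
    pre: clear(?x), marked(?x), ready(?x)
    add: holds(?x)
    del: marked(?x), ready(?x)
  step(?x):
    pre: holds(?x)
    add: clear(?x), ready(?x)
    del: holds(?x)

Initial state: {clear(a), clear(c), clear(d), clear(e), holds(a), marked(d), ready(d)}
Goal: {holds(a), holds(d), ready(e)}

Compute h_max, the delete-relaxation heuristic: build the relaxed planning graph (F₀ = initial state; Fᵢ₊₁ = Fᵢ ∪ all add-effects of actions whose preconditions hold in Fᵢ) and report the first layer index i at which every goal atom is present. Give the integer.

F0 = init (7 atoms)
F1 = F0 ∪ {holds(b), holds(c), holds(d), holds(e), marked(a), ready(a)}  (13 atoms)
F2 = F1 ∪ {clear(b), marked(c), marked(e), ready(b), ready(c), ready(e)}  (19 atoms)
goal ⊆ F2  ⇒  h_max = 2

2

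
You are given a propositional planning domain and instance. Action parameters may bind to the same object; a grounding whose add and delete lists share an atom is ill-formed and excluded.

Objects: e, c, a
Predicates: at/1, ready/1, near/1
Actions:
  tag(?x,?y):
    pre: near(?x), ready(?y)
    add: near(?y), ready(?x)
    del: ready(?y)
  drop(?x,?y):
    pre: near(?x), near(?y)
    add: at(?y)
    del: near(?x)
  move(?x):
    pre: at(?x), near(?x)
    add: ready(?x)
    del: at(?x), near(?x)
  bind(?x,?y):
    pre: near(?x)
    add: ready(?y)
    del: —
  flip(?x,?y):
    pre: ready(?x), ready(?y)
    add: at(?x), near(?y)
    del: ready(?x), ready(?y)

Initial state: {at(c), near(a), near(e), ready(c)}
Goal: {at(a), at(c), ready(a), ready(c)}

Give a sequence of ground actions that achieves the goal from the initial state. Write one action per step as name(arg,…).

drop(e,a); bind(a,a)

1. drop(e,a)  →  {at(a), at(c), near(a), ready(c)}
2. bind(a,a)  →  {at(a), at(c), near(a), ready(a), ready(c)}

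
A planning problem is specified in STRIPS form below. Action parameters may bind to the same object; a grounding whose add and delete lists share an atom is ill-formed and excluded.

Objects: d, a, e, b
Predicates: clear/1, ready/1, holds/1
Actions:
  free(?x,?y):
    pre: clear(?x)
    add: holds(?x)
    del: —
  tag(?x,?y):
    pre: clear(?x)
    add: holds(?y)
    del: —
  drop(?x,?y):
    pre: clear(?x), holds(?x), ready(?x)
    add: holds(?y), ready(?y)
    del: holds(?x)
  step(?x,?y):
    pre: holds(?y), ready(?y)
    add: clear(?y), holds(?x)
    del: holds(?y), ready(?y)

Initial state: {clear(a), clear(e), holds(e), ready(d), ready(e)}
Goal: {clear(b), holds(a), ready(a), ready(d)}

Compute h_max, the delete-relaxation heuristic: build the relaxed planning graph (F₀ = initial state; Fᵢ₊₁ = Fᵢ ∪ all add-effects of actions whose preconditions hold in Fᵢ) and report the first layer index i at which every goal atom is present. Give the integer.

F0 = init (5 atoms)
F1 = F0 ∪ {holds(a), holds(b), holds(d), ready(a), ready(b)}  (10 atoms)
F2 = F1 ∪ {clear(b), clear(d)}  (12 atoms)
goal ⊆ F2  ⇒  h_max = 2

2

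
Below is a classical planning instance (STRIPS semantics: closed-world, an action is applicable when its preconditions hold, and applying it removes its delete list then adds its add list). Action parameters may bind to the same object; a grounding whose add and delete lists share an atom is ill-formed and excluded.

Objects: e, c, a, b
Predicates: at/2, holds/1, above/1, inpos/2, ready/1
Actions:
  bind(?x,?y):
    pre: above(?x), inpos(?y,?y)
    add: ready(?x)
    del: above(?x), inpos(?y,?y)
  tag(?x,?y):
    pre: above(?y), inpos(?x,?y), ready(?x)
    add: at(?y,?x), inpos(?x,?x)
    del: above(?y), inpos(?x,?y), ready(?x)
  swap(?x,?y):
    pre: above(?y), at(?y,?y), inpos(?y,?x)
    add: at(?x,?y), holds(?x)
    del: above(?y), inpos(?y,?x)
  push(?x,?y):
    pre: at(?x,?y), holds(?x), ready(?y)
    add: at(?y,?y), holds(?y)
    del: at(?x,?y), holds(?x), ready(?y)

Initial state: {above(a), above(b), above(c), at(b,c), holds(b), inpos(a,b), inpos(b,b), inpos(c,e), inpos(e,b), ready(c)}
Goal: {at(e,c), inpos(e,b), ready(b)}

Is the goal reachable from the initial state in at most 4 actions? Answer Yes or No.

Yes

1. bind(b,b)  →  {above(a), above(c), at(b,c), holds(b), inpos(a,b), inpos(c,e), inpos(e,b), ready(b), ready(c)}
2. push(b,c)  →  {above(a), above(c), at(c,c), holds(c), inpos(a,b), inpos(c,e), inpos(e,b), ready(b)}
3. swap(e,c)  →  {above(a), at(c,c), at(e,c), holds(c), holds(e), inpos(a,b), inpos(e,b), ready(b)}
optimal plan length = 3; 3 ≤ 4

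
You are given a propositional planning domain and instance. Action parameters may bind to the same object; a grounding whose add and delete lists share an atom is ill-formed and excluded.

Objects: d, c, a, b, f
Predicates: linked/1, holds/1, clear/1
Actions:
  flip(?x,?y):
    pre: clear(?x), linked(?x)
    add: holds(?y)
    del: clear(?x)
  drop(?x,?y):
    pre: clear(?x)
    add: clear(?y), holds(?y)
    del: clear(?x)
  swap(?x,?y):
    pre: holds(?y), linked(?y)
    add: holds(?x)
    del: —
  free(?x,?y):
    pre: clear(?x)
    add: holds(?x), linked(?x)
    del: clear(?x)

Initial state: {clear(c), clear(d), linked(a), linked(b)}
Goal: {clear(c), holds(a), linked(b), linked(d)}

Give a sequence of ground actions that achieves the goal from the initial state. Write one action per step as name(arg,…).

1. free(d,d)  →  {clear(c), holds(d), linked(a), linked(b), linked(d)}
2. swap(a,d)  →  {clear(c), holds(a), holds(d), linked(a), linked(b), linked(d)}

free(d,d); swap(a,d)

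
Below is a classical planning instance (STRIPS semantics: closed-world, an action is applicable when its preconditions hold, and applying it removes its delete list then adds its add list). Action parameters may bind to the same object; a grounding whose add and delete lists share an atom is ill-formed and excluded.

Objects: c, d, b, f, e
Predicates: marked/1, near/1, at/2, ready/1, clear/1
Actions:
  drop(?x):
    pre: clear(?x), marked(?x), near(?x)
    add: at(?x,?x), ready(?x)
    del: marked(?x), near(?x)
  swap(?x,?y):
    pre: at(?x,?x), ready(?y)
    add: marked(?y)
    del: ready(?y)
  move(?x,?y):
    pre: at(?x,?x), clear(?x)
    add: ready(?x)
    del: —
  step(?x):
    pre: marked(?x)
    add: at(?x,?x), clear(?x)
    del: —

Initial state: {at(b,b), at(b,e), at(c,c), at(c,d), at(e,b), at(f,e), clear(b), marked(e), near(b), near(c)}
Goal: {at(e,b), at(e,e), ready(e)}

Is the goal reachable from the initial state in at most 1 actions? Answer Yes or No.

No

1. step(e)  →  {at(b,b), at(b,e), at(c,c), at(c,d), at(e,b), at(e,e), at(f,e), clear(b), clear(e), marked(e), near(b), near(c)}
2. move(e,c)  →  {at(b,b), at(b,e), at(c,c), at(c,d), at(e,b), at(e,e), at(f,e), clear(b), clear(e), marked(e), near(b), near(c), ready(e)}
optimal plan length = 2; 2 > 1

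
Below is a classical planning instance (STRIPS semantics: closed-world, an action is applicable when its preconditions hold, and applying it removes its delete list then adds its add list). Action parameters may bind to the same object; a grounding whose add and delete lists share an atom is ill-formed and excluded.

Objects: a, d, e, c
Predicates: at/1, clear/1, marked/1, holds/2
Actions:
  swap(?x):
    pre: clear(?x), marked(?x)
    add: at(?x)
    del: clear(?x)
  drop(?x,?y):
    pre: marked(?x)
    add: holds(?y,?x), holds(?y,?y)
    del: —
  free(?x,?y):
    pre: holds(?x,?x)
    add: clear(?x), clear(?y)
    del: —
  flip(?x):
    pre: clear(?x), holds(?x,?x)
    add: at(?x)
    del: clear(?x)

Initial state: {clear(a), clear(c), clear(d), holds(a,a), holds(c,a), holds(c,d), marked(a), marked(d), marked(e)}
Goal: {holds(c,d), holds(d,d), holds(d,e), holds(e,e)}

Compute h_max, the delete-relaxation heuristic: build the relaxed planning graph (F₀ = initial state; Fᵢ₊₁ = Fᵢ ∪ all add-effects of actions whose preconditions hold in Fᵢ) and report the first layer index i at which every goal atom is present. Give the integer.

1

F0 = init (9 atoms)
F1 = F0 ∪ {at(a), at(d), clear(e), holds(a,d), holds(a,e), holds(c,c), holds(c,e), holds(d,a), holds(d,d), holds(d,e), holds(e,a), holds(e,d), holds(e,e)}  (22 atoms)
goal ⊆ F1  ⇒  h_max = 1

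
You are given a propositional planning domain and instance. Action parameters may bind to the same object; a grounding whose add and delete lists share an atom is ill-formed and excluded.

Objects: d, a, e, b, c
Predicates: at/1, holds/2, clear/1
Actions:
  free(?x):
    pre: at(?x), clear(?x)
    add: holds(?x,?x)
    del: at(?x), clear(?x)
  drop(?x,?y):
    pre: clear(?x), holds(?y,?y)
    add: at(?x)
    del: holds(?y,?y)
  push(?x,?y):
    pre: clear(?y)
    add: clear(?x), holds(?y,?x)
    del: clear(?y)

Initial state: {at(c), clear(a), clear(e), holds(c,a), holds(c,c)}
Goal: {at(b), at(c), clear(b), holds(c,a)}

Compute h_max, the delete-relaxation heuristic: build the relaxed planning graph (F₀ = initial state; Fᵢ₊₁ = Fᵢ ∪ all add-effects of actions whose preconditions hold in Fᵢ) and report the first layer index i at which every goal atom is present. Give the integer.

F0 = init (5 atoms)
F1 = F0 ∪ {at(a), at(e), clear(b), clear(c), clear(d), holds(a,b), holds(a,c), holds(a,d), holds(a,e), holds(e,a), holds(e,b), holds(e,c), holds(e,d)}  (18 atoms)
F2 = F1 ∪ {at(b), at(d), holds(a,a), holds(b,a), holds(b,c), holds(b,d), holds(b,e), holds(c,b), holds(c,d), holds(c,e), holds(d,a), holds(d,b), holds(d,c), holds(d,e), holds(e,e)}  (33 atoms)
goal ⊆ F2  ⇒  h_max = 2

2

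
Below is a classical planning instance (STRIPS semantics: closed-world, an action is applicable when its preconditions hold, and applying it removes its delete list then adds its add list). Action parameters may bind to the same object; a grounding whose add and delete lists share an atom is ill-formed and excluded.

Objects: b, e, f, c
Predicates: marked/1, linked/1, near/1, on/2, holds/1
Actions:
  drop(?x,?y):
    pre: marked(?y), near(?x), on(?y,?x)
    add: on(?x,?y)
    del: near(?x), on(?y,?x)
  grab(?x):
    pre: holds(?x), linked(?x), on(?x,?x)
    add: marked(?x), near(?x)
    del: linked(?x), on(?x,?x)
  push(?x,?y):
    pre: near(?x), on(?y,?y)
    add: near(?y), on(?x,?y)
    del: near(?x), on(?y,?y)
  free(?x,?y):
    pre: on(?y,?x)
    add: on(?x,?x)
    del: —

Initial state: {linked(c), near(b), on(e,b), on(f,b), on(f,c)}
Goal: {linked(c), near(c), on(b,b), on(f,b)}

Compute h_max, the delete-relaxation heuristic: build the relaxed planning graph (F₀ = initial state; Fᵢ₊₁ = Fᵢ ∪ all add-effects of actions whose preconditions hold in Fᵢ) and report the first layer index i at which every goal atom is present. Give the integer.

F0 = init (5 atoms)
F1 = F0 ∪ {on(b,b), on(c,c)}  (7 atoms)
F2 = F1 ∪ {near(c), on(b,c)}  (9 atoms)
goal ⊆ F2  ⇒  h_max = 2

2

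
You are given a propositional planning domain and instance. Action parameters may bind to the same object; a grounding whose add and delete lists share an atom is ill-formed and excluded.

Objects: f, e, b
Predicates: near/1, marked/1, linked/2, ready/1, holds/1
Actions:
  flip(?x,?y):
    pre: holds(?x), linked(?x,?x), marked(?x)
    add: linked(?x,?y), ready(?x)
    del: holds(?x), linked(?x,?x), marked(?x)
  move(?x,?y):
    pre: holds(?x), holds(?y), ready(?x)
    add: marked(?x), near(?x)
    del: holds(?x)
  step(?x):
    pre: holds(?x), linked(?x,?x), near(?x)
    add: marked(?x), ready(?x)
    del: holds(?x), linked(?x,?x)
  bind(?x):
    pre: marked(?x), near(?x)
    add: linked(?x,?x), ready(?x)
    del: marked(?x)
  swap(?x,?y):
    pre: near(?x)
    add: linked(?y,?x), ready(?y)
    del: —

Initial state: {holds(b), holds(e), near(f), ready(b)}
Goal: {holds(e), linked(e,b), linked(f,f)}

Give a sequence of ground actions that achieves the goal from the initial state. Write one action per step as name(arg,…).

move(b,e); swap(f,f); swap(b,e)

1. move(b,e)  →  {holds(e), marked(b), near(b), near(f), ready(b)}
2. swap(f,f)  →  {holds(e), linked(f,f), marked(b), near(b), near(f), ready(b), ready(f)}
3. swap(b,e)  →  {holds(e), linked(e,b), linked(f,f), marked(b), near(b), near(f), ready(b), ready(e), ready(f)}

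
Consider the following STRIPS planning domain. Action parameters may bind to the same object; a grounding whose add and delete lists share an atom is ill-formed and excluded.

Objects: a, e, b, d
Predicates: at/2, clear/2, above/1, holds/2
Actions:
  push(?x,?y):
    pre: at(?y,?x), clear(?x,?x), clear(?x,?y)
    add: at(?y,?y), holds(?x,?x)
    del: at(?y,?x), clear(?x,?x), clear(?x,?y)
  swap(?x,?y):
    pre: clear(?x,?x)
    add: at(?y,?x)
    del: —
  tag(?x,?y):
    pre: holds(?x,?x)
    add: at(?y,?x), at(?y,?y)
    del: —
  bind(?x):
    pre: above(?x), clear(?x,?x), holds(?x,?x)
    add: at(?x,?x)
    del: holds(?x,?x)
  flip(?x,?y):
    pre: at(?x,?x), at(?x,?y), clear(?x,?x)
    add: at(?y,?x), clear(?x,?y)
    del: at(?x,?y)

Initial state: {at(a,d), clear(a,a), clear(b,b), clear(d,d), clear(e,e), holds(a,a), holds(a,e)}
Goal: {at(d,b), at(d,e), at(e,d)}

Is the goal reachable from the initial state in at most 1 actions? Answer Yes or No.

No

1. swap(e,d)  →  {at(a,d), at(d,e), clear(a,a), clear(b,b), clear(d,d), clear(e,e), holds(a,a), holds(a,e)}
2. swap(b,d)  →  {at(a,d), at(d,b), at(d,e), clear(a,a), clear(b,b), clear(d,d), clear(e,e), holds(a,a), holds(a,e)}
3. swap(d,e)  →  {at(a,d), at(d,b), at(d,e), at(e,d), clear(a,a), clear(b,b), clear(d,d), clear(e,e), holds(a,a), holds(a,e)}
optimal plan length = 3; 3 > 1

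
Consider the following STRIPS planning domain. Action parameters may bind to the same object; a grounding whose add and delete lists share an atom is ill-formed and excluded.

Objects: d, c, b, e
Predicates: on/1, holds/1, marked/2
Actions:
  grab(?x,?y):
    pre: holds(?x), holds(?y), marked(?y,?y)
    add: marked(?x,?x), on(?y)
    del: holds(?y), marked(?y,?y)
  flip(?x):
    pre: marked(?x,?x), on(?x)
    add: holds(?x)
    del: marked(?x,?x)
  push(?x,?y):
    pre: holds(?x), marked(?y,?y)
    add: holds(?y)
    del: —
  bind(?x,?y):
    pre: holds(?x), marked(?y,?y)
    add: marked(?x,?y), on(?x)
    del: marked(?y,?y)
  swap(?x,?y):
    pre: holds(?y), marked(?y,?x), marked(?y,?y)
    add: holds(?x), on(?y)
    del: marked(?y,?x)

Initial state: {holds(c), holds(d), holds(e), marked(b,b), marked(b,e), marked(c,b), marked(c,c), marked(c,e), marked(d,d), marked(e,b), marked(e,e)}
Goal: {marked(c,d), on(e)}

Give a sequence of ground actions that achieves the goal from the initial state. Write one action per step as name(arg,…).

1. grab(d,e)  →  {holds(c), holds(d), marked(b,b), marked(b,e), marked(c,b), marked(c,c), marked(c,e), marked(d,d), marked(e,b), on(e)}
2. bind(c,d)  →  {holds(c), holds(d), marked(b,b), marked(b,e), marked(c,b), marked(c,c), marked(c,d), marked(c,e), marked(e,b), on(c), on(e)}

grab(d,e); bind(c,d)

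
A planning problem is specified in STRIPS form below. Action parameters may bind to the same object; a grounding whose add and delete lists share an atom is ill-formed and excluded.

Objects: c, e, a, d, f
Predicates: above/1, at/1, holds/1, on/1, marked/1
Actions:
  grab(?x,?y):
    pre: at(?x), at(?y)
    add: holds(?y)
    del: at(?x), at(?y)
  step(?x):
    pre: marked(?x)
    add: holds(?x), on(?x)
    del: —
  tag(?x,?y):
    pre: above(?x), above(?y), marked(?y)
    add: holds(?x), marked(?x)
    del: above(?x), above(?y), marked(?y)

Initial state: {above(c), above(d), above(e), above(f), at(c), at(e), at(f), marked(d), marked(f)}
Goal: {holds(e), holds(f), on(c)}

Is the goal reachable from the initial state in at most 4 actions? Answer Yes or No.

1. grab(c,e)  →  {above(c), above(d), above(e), above(f), at(f), holds(e), marked(d), marked(f)}
2. grab(f,f)  →  {above(c), above(d), above(e), above(f), holds(e), holds(f), marked(d), marked(f)}
3. tag(c,d)  →  {above(e), above(f), holds(c), holds(e), holds(f), marked(c), marked(f)}
4. step(c)  →  {above(e), above(f), holds(c), holds(e), holds(f), marked(c), marked(f), on(c)}
optimal plan length = 4; 4 ≤ 4

Yes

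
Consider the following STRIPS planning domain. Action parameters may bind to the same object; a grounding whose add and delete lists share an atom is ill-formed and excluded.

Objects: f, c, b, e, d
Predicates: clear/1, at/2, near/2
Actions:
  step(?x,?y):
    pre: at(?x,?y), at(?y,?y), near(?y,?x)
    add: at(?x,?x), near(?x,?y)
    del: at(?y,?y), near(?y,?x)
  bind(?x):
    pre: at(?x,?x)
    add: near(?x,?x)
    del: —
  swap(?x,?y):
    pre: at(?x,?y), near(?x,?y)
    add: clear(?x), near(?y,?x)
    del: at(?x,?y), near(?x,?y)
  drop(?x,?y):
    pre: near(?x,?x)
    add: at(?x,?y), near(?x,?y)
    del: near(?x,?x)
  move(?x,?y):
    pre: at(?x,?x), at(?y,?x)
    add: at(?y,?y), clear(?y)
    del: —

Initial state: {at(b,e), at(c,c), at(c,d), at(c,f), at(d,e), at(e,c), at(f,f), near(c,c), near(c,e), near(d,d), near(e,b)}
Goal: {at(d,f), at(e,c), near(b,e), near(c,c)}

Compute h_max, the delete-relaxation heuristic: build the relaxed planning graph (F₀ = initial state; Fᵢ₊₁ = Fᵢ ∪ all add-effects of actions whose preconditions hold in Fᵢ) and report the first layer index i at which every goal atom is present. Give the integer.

F0 = init (11 atoms)
F1 = F0 ∪ {at(c,b), at(c,e), at(d,b), at(d,c), at(d,f), at(e,e), clear(c), clear(e), clear(f), near(c,b), near(c,d), near(c,f), near(d,b), near(d,c), near(d,e), near(d,f), near(e,c), near(f,f)}  (29 atoms)
F2 = F1 ∪ {at(b,b), at(d,d), at(f,b), at(f,c), at(f,d), at(f,e), clear(b), clear(d), near(b,c), near(b,d), near(b,e), near(e,d), near(e,e), near(f,b), near(f,c), near(f,d), near(f,e)}  (46 atoms)
goal ⊆ F2  ⇒  h_max = 2

2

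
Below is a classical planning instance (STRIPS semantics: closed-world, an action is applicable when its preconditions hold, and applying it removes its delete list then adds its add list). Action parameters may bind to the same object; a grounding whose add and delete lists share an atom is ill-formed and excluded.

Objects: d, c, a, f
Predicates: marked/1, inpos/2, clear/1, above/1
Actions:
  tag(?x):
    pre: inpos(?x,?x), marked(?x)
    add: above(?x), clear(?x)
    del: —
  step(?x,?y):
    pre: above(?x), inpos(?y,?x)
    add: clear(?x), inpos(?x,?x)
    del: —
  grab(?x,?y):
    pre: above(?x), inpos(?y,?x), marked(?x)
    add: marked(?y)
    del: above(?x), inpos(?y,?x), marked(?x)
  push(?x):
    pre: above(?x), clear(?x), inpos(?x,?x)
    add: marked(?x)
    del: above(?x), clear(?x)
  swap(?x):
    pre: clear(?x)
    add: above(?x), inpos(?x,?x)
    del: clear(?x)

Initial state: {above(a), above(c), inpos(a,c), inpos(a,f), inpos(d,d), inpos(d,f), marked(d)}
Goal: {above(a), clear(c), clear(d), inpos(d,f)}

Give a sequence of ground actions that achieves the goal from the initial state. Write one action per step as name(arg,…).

tag(d); step(c,a)

1. tag(d)  →  {above(a), above(c), above(d), clear(d), inpos(a,c), inpos(a,f), inpos(d,d), inpos(d,f), marked(d)}
2. step(c,a)  →  {above(a), above(c), above(d), clear(c), clear(d), inpos(a,c), inpos(a,f), inpos(c,c), inpos(d,d), inpos(d,f), marked(d)}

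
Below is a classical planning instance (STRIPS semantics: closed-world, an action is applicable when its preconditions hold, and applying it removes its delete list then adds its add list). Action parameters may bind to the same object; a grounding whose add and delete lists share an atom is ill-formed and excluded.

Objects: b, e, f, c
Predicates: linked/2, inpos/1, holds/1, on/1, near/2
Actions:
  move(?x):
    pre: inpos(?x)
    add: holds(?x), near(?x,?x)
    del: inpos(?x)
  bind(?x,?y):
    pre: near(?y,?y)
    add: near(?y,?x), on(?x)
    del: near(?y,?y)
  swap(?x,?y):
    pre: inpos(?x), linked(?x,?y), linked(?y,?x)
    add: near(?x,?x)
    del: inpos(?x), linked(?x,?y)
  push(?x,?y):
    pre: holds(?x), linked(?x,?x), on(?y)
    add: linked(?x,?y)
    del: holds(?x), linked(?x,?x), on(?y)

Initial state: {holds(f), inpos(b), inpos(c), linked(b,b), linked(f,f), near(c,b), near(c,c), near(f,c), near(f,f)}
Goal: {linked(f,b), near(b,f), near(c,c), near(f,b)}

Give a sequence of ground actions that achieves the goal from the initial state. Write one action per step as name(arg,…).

move(b); bind(b,f); bind(f,b); push(f,b)

1. move(b)  →  {holds(b), holds(f), inpos(c), linked(b,b), linked(f,f), near(b,b), near(c,b), near(c,c), near(f,c), near(f,f)}
2. bind(b,f)  →  {holds(b), holds(f), inpos(c), linked(b,b), linked(f,f), near(b,b), near(c,b), near(c,c), near(f,b), near(f,c), on(b)}
3. bind(f,b)  →  {holds(b), holds(f), inpos(c), linked(b,b), linked(f,f), near(b,f), near(c,b), near(c,c), near(f,b), near(f,c), on(b), on(f)}
4. push(f,b)  →  {holds(b), inpos(c), linked(b,b), linked(f,b), near(b,f), near(c,b), near(c,c), near(f,b), near(f,c), on(f)}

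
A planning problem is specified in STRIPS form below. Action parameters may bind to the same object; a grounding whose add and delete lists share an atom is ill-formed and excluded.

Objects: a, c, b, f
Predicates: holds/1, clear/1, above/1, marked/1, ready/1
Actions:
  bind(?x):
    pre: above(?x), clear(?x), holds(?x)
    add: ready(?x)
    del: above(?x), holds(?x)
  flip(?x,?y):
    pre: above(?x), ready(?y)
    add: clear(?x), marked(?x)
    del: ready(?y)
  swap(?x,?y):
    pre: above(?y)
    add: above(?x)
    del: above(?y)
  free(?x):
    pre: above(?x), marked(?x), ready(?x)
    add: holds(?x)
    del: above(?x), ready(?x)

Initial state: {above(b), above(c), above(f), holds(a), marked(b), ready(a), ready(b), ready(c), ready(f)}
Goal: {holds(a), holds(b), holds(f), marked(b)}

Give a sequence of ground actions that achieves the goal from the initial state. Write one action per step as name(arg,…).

1. flip(f,a)  →  {above(b), above(c), above(f), clear(f), holds(a), marked(b), marked(f), ready(b), ready(c), ready(f)}
2. free(b)  →  {above(c), above(f), clear(f), holds(a), holds(b), marked(b), marked(f), ready(c), ready(f)}
3. free(f)  →  {above(c), clear(f), holds(a), holds(b), holds(f), marked(b), marked(f), ready(c)}

flip(f,a); free(b); free(f)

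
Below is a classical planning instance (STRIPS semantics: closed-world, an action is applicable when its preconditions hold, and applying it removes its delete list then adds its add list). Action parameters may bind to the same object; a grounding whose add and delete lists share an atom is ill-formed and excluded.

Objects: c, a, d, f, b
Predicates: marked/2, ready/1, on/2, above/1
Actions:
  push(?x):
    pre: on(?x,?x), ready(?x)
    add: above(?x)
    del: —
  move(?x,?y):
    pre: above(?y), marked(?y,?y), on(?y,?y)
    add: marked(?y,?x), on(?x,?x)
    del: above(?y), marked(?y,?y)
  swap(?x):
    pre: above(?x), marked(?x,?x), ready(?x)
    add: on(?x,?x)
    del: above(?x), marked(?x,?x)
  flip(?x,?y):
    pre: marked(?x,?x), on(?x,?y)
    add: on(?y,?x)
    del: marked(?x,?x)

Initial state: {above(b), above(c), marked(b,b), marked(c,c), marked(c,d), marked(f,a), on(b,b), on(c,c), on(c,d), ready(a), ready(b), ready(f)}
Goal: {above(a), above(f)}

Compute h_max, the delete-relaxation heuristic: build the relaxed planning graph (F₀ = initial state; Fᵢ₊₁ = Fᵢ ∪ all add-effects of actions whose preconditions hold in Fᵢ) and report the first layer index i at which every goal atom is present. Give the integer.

2

F0 = init (12 atoms)
F1 = F0 ∪ {marked(b,a), marked(b,c), marked(b,d), marked(b,f), marked(c,a), marked(c,b), marked(c,f), on(a,a), on(d,c), on(d,d), on(f,f)}  (23 atoms)
F2 = F1 ∪ {above(a), above(f)}  (25 atoms)
goal ⊆ F2  ⇒  h_max = 2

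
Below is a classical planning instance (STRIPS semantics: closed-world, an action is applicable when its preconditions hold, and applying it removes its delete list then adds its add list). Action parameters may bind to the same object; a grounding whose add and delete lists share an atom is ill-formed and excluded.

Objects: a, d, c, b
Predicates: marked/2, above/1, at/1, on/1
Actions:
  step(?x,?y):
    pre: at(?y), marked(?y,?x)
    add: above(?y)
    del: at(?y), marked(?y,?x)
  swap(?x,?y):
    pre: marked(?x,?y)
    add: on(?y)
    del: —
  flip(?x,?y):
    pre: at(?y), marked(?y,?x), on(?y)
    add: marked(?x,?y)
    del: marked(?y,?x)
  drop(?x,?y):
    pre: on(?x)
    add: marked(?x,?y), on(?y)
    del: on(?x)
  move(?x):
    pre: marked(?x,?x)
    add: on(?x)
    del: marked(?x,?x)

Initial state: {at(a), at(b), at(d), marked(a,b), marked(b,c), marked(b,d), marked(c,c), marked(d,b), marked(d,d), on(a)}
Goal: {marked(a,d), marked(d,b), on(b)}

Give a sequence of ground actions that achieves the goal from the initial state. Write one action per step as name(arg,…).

swap(a,b); drop(a,d)

1. swap(a,b)  →  {at(a), at(b), at(d), marked(a,b), marked(b,c), marked(b,d), marked(c,c), marked(d,b), marked(d,d), on(a), on(b)}
2. drop(a,d)  →  {at(a), at(b), at(d), marked(a,b), marked(a,d), marked(b,c), marked(b,d), marked(c,c), marked(d,b), marked(d,d), on(b), on(d)}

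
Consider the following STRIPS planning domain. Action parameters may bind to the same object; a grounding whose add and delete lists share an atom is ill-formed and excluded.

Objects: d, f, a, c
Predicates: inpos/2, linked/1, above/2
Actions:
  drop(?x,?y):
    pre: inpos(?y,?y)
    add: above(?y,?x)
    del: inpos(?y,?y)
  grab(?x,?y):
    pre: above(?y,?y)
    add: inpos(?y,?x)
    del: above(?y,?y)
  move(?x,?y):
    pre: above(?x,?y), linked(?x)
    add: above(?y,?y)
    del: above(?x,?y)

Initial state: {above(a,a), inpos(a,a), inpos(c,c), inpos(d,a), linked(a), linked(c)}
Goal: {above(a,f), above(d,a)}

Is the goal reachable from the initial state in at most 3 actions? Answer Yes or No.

1. drop(d,c)  →  {above(a,a), above(c,d), inpos(a,a), inpos(d,a), linked(a), linked(c)}
2. drop(f,a)  →  {above(a,a), above(a,f), above(c,d), inpos(d,a), linked(a), linked(c)}
3. move(c,d)  →  {above(a,a), above(a,f), above(d,d), inpos(d,a), linked(a), linked(c)}
4. grab(d,d)  →  {above(a,a), above(a,f), inpos(d,a), inpos(d,d), linked(a), linked(c)}
5. drop(a,d)  →  {above(a,a), above(a,f), above(d,a), inpos(d,a), linked(a), linked(c)}
optimal plan length = 5; 5 > 3

No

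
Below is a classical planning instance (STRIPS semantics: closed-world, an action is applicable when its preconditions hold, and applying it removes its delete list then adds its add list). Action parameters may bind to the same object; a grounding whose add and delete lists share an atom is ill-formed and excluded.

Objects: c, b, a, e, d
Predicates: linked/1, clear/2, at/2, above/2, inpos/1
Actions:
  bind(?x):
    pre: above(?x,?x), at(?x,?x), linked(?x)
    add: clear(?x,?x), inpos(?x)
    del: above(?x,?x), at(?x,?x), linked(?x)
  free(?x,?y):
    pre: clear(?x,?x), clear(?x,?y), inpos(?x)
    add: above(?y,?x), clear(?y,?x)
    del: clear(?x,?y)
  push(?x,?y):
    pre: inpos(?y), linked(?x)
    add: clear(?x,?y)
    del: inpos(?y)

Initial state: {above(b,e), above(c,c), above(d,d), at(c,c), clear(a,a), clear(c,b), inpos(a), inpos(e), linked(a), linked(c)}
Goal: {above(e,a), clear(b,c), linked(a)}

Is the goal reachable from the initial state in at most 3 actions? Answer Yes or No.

1. bind(c)  →  {above(b,e), above(d,d), clear(a,a), clear(c,b), clear(c,c), inpos(a), inpos(c), inpos(e), linked(a)}
2. free(c,b)  →  {above(b,c), above(b,e), above(d,d), clear(a,a), clear(b,c), clear(c,c), inpos(a), inpos(c), inpos(e), linked(a)}
3. push(a,e)  →  {above(b,c), above(b,e), above(d,d), clear(a,a), clear(a,e), clear(b,c), clear(c,c), inpos(a), inpos(c), linked(a)}
4. free(a,e)  →  {above(b,c), above(b,e), above(d,d), above(e,a), clear(a,a), clear(b,c), clear(c,c), clear(e,a), inpos(a), inpos(c), linked(a)}
optimal plan length = 4; 4 > 3

No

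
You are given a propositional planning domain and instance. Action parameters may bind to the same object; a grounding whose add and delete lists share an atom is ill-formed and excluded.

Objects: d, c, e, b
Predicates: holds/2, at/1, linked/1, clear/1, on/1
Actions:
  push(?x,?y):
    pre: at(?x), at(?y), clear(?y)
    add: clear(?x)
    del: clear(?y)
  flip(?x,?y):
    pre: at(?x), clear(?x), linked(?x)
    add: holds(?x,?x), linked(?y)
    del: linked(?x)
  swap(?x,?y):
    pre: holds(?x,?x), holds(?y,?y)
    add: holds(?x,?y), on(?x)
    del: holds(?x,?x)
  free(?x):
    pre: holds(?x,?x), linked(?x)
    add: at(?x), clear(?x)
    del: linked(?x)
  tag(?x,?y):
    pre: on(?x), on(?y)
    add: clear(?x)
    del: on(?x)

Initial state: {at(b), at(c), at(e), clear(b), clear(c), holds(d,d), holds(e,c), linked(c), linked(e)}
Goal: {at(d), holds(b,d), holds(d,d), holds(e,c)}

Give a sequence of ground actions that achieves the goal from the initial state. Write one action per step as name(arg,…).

1. flip(c,b)  →  {at(b), at(c), at(e), clear(b), clear(c), holds(c,c), holds(d,d), holds(e,c), linked(b), linked(e)}
2. flip(b,d)  →  {at(b), at(c), at(e), clear(b), clear(c), holds(b,b), holds(c,c), holds(d,d), holds(e,c), linked(d), linked(e)}
3. swap(b,d)  →  {at(b), at(c), at(e), clear(b), clear(c), holds(b,d), holds(c,c), holds(d,d), holds(e,c), linked(d), linked(e), on(b)}
4. free(d)  →  {at(b), at(c), at(d), at(e), clear(b), clear(c), clear(d), holds(b,d), holds(c,c), holds(d,d), holds(e,c), linked(e), on(b)}

flip(c,b); flip(b,d); swap(b,d); free(d)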